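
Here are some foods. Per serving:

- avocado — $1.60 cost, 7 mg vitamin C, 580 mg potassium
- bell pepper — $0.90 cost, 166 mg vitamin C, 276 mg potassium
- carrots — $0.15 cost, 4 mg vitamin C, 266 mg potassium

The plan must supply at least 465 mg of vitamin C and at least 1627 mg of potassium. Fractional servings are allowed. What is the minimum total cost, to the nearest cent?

$2.94

avocado only: max(465/7, 1627/580) = 66.43 servings → $106.29.
bell pepper only: max(465/166, 1627/276) = 5.895 servings → $5.31.
carrots only: max(465/4, 1627/266) = 116.2 servings → $17.44.
avocado + bell pepper with both tight: 1.502 servings and 2.738 servings → $4.87.
avocado + carrots with both targets exact would need a negative amount; discard.
bell pepper + carrots with both tight: 2.722 servings and 3.292 servings → $2.94.
So the least-cost plan costs $2.94.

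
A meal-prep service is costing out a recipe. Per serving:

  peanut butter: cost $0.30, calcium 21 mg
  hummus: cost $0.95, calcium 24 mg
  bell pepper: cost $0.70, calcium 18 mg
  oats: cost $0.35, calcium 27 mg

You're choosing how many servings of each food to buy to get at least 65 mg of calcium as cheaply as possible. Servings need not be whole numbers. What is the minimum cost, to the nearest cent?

$0.84

Cost per mg of calcium: oats $0.0130, peanut butter $0.0143, bell pepper $0.0389, hummus $0.0396.
With no serving limits, use only oats: 65 mg / 27 mg = 2.407 servings × $0.35 = $0.84.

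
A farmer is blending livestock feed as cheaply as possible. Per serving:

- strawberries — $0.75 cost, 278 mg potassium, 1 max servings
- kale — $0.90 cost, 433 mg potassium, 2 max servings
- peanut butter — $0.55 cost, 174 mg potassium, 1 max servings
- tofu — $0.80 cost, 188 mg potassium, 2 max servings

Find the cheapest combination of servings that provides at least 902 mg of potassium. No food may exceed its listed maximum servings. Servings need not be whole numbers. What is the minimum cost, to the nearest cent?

$1.90

Cost per mg of potassium: kale $0.0021, strawberries $0.0027, peanut butter $0.0032, tofu $0.0043.
Take 2 servings of kale: +866.0 mg potassium for $1.80 (total $1.80, still need 36.0 mg).
Take 0.1295 servings of strawberries: +36.0 mg potassium for $0.10 (total $1.90, still need 0.0 mg).
Greedy by cheapest-per-mg is optimal for a single linear constraint, so the minimum cost is $1.90.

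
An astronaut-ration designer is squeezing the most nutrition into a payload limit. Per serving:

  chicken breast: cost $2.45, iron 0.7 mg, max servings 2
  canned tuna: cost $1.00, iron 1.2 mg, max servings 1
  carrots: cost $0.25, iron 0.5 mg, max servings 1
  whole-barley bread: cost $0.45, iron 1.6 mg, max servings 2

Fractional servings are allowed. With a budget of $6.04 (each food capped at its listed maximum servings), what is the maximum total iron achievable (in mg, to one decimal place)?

Iron per dollar: whole-barley bread 3.556, carrots 2, canned tuna 1.2, chicken breast 0.2857.
Take 2 servings of whole-barley bread: spends $0.90, +3.2 mg iron (running total 3.2 mg).
Take 1 serving of carrots: spends $0.25, +0.5 mg iron (running total 3.7 mg).
Take 1 serving of canned tuna: spends $1.00, +1.2 mg iron (running total 4.9 mg).
Take 1.588 servings of chicken breast: spends $3.89, +1.1 mg iron (running total 6.0 mg).
Greedy by best ratio exhausts the cost allowance optimally: 6.0 mg.

6.0 mg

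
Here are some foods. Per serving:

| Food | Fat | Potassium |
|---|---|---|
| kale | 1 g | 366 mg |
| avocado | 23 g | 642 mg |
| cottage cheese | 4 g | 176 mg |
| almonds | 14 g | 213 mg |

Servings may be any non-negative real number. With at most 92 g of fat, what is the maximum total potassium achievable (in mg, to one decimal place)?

Potassium per g fat: kale 366, cottage cheese 44, avocado 27.91, almonds 15.21.
With no serving limits, spend the whole fat allowance on kale: 92 g / 1 g × 366 mg = 33672.0 mg.

33672.0 mg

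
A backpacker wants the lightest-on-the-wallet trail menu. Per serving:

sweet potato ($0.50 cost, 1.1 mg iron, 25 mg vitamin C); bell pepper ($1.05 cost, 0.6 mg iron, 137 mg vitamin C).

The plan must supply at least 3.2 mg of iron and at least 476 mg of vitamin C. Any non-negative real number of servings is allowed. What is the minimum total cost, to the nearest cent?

This is a tiny linear program; its minimum lies at a vertex of the feasible set. List the vertices and price them.
sweet potato only: max(3.2/1.1, 476/25) = 19.04 servings → $9.52.
bell pepper only: max(3.2/0.6, 476/137) = 5.333 servings → $5.60.
sweet potato + bell pepper with both tight: 1.126 servings and 3.269 servings → $4.00.
Cheapest feasible corner: $4.00.

$4.00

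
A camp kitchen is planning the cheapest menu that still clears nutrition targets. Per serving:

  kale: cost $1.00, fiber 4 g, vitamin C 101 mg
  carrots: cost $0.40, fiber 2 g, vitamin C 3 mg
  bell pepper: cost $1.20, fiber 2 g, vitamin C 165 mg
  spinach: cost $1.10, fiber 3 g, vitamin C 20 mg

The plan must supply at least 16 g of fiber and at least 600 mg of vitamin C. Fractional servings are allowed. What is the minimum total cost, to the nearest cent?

$5.20

Minimising a linear cost over {fiber ≥ 16, vitamin C ≥ 600, servings ≥ 0} — the optimum is at a vertex, using one or two foods.
kale only: max(16/4, 600/101) = 5.941 servings → $5.94.
carrots only: max(16/2, 600/3) = 200 servings → $80.00.
bell pepper only: max(16/2, 600/165) = 8 servings → $9.60.
spinach only: max(16/3, 600/20) = 30 servings → $33.00.
kale + carrots: the both-tight solution has a negative serving — not a feasible corner.
kale + bell pepper with both tight: 3.144 servings and 1.712 servings → $5.20.
kale + spinach: intersection lies outside the first quadrant.
carrots + bell pepper with both tight: 4.444 servings and 3.556 servings → $6.04.
carrots + spinach: intersection lies outside the first quadrant.
bell pepper + spinach with both tight: 3.253 servings and 3.165 servings → $7.38.
The minimum over all feasible corners is $5.20.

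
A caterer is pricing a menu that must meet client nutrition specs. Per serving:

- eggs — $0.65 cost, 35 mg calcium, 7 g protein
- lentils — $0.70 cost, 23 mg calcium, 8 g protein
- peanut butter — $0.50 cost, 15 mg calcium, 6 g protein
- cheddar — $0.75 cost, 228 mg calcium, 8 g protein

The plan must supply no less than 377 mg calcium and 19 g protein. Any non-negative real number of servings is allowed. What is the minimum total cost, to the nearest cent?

$1.72

Compare the cost at each extreme point of the feasible region.
eggs only: max(377/35, 19/7) = 10.77 servings → $7.00.
lentils only: max(377/23, 19/8) = 16.39 servings → $11.47.
peanut butter only: max(377/15, 19/6) = 25.13 servings → $12.57.
cheddar only: max(377/228, 19/8) = 2.375 servings → $1.78.
eggs + lentils: intersection lies outside the first quadrant.
eggs + peanut butter with both targets exact would need a negative amount; discard.
eggs + cheddar with both tight: 1 serving and 1.5 servings → $1.77.
lentils + peanut butter with both targets exact would need a negative amount; discard.
lentils + cheddar with both tight: 0.8024 servings and 1.573 servings → $1.74.
peanut butter + cheddar with both tight: 1.054 servings and 1.584 servings → $1.72.
Cheapest feasible corner: $1.72.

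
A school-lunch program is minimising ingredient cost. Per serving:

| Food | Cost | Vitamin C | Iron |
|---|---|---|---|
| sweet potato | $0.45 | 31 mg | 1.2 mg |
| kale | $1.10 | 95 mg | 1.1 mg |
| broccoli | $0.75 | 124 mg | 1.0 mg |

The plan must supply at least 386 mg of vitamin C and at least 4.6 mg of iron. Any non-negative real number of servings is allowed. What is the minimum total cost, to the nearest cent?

$2.75

For a min-cost LP with two ≥-constraints, a basic feasible solution has at most two positive variables.
sweet potato only: max(386/31, 4.6/1.2) = 12.45 servings → $5.60.
kale only: max(386/95, 4.6/1.1) = 4.182 servings → $4.60.
broccoli only: max(386/124, 4.6/1.0) = 4.6 servings → $3.45.
sweet potato + kale with both tight: 0.1552 servings and 4.013 servings → $4.48.
sweet potato + broccoli with both tight: 1.565 servings and 2.722 servings → $2.75.
kale + broccoli: the both-tight solution has a negative serving — not a feasible corner.
The minimum over all feasible corners is $2.75.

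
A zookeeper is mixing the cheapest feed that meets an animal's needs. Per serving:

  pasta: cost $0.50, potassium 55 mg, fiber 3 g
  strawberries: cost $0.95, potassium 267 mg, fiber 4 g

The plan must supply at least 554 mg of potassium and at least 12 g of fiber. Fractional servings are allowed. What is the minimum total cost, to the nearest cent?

The cheapest plan sits at a corner of the feasible region — with two constraints it uses at most two foods.
pasta only: max(554/55, 12/3) = 10.07 servings → $5.04.
strawberries only: max(554/267, 12/4) = 3 servings → $2.85.
pasta + strawberries with both tight: 1.701 servings and 1.725 servings → $2.49.
The minimum over all feasible corners is $2.49.

$2.49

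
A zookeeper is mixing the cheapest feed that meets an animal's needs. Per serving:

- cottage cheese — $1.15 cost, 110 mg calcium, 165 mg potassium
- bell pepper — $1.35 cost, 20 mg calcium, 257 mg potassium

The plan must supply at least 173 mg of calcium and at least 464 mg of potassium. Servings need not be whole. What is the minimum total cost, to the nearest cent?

$2.84

With two linear requirements the optimum uses one or two foods; enumerate the corners.
cottage cheese only: max(173/110, 464/165) = 2.812 servings → $3.23.
bell pepper only: max(173/20, 464/257) = 8.65 servings → $11.68.
cottage cheese + bell pepper with both tight: 1.409 servings and 0.9009 servings → $2.84.
Cheapest feasible corner: $2.84.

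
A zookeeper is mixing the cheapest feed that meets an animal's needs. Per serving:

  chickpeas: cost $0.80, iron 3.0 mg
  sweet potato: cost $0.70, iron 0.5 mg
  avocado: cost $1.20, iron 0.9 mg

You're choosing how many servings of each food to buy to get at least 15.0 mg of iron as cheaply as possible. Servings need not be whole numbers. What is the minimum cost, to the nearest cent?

Cost per mg of iron: chickpeas $0.2667, avocado $1.3333, sweet potato $1.4000.
With no serving limits, use only chickpeas: 15.0 mg / 3.0 mg = 5 servings × $0.80 = $4.00.

$4.00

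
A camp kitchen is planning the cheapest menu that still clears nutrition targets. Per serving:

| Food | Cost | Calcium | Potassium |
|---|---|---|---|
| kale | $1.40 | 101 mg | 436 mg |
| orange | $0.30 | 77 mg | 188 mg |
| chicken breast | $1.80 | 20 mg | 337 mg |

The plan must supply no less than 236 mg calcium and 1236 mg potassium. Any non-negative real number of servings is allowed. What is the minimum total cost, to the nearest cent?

$1.97

The cheapest plan sits at a corner of the feasible region — with two constraints it uses at most two foods.
kale only: max(236/101, 1236/436) = 2.835 servings → $3.97.
orange only: max(236/77, 1236/188) = 6.574 servings → $1.97.
chicken breast only: max(236/20, 1236/337) = 11.8 servings → $21.24.
kale + orange: intersection lies outside the first quadrant.
kale + chicken breast with both tight: 2.165 servings and 0.8666 servings → $4.59.
orange + chicken breast with both tight: 2.47 servings and 2.29 servings → $4.86.
Cheapest feasible corner: $1.97.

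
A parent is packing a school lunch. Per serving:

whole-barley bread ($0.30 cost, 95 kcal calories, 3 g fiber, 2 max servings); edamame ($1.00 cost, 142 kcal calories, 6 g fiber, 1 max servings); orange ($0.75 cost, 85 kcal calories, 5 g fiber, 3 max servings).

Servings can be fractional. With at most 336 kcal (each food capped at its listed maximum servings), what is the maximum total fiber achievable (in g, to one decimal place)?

18.4 g

Fiber per kcal: orange 0.05882, edamame 0.04225, whole-barley bread 0.03158.
Take 3 servings of orange: uses 255 kcal, +15.0 g fiber (running total 15.0 g).
Take 0.5704 servings of edamame: uses 81 kcal, +3.4 g fiber (running total 18.4 g).
Filling greedily by fiber-per-kcal is optimal for one linear limit, giving 18.4 g.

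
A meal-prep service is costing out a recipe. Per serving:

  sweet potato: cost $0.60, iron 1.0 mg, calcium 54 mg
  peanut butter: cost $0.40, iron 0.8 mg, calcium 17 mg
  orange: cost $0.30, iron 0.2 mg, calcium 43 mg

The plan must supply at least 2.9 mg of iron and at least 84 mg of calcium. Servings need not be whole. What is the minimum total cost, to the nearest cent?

$1.52

Compare the cost at each extreme point of the feasible region.
sweet potato only: max(2.9/1.0, 84/54) = 2.9 servings → $1.74.
peanut butter only: max(2.9/0.8, 84/17) = 4.941 servings → $1.98.
orange only: max(2.9/0.2, 84/43) = 14.5 servings → $4.35.
sweet potato + peanut butter with both tight: 0.6832 servings and 2.771 servings → $1.52.
sweet potato + orange: the both-tight solution has a negative serving — not a feasible corner.
peanut butter + orange with both tight: 3.481 servings and 0.5774 servings → $1.57.
Cheapest feasible corner: $1.52.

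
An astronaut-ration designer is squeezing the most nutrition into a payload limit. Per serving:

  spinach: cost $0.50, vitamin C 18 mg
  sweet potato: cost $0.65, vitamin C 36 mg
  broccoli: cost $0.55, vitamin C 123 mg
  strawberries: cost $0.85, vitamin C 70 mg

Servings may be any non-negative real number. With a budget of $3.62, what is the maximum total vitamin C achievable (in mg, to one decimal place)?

Vitamin C per dollar: broccoli 223.6, strawberries 82.35, sweet potato 55.38, spinach 36.
With no serving limits, spend the whole cost allowance on broccoli: $3.62 / $0.55 × 123 mg = 809.6 mg.

809.6 mg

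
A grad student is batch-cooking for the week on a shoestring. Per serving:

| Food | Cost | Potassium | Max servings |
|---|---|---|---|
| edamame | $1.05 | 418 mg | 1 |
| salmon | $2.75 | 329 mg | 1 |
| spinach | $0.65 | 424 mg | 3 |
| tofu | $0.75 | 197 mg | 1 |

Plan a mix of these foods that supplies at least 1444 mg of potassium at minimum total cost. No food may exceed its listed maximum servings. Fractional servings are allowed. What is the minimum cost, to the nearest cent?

$2.38

Cost per mg of potassium: spinach $0.0015, edamame $0.0025, tofu $0.0038, salmon $0.0084.
Take 3 servings of spinach: +1272.0 mg potassium for $1.95 (total $1.95, still need 172.0 mg).
Take 0.4115 servings of edamame: +172.0 mg potassium for $0.43 (total $2.38, still need 0.0 mg).
Greedy by cheapest-per-mg is optimal for a single linear constraint, so the minimum cost is $2.38.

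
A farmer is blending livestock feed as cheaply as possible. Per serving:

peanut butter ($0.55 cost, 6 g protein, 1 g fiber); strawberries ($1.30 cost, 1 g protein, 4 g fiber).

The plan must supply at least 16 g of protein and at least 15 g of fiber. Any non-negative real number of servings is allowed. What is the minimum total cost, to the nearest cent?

An LP optimum is at a vertex; with two nutrient constraints at most two foods are used. Check each candidate.
peanut butter only: max(16/6, 15/1) = 15 servings → $8.25.
strawberries only: max(16/1, 15/4) = 16 servings → $20.80.
peanut butter + strawberries with both tight: 2.13 servings and 3.217 servings → $5.35.
Cheapest feasible corner: $5.35.

$5.35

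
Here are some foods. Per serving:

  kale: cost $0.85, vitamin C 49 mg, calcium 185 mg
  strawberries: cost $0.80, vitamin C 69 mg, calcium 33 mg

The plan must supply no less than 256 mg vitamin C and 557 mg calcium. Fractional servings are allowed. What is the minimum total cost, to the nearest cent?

The cheapest plan sits at a corner of the feasible region — with two constraints it uses at most two foods.
kale only: max(256/49, 557/185) = 5.224 servings → $4.44.
strawberries only: max(256/69, 557/33) = 16.88 servings → $13.50.
kale + strawberries with both tight: 2.69 servings and 1.8 servings → $3.73.
The minimum over all feasible corners is $3.73.

$3.73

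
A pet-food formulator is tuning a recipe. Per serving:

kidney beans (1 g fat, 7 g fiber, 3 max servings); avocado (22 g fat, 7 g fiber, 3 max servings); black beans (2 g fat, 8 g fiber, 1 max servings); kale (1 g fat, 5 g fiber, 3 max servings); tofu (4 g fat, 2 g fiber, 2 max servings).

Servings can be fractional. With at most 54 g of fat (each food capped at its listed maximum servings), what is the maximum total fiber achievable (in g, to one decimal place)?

60.1 g

Fiber per g fat: kidney beans 7, kale 5, black beans 4, tofu 0.5, avocado 0.3182.
Take 3 servings of kidney beans: uses 3 g fat, +21.0 g fiber (running total 21.0 g).
Take 3 servings of kale: uses 3 g fat, +15.0 g fiber (running total 36.0 g).
Take 1 serving of black beans: uses 2 g fat, +8.0 g fiber (running total 44.0 g).
Take 2 servings of tofu: uses 8 g fat, +4.0 g fiber (running total 48.0 g).
Take 1.727 servings of avocado: uses 38 g fat, +12.1 g fiber (running total 60.1 g).
Greedy by best ratio exhausts the fat allowance optimally: 60.1 g.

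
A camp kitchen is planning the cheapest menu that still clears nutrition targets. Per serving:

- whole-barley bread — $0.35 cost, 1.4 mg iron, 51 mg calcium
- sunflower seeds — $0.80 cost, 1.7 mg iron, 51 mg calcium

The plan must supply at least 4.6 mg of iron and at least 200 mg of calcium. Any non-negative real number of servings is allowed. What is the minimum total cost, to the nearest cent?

This is a tiny linear program; its minimum lies at a vertex of the feasible set. List the vertices and price them.
whole-barley bread only: max(4.6/1.4, 200/51) = 3.922 servings → $1.37.
sunflower seeds only: max(4.6/1.7, 200/51) = 3.922 servings → $3.14.
whole-barley bread + sunflower seeds: the both-tight solution has a negative serving — not a feasible corner.
So the least-cost plan costs $1.37.

$1.37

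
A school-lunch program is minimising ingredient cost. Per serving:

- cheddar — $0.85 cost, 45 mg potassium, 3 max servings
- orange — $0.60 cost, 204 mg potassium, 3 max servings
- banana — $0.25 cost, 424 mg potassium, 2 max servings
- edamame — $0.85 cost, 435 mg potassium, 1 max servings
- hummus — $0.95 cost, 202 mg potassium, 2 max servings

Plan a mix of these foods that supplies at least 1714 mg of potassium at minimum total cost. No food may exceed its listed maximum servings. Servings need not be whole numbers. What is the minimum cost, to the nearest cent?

$2.62

Cost per mg of potassium: banana $0.0006, edamame $0.0020, orange $0.0029, hummus $0.0047, cheddar $0.0189.
Take 2 servings of banana: +848.0 mg potassium for $0.50 (total $0.50, still need 866.0 mg).
Take 1 serving of edamame: +435.0 mg potassium for $0.85 (total $1.35, still need 431.0 mg).
Take 2.113 servings of orange: +431.0 mg potassium for $1.27 (total $2.62, still need 0.0 mg).
Filling from the cheapest source first is optimal under one linear minimum: $2.62.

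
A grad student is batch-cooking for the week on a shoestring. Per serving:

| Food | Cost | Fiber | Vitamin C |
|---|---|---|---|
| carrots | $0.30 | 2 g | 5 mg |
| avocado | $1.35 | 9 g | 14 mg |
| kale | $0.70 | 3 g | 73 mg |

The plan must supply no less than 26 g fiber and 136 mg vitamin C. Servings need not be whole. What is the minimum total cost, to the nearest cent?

$4.17

carrots only: max(26/2, 136/5) = 27.2 servings → $8.16.
avocado only: max(26/9, 136/14) = 9.714 servings → $13.11.
kale only: max(26/3, 136/73) = 8.667 servings → $6.07.
carrots + avocado with both targets exact would need a negative amount; discard.
carrots + kale with both tight: 11.37 servings and 1.084 servings → $4.17.
avocado + kale with both tight: 2.423 servings and 1.398 servings → $4.25.
So the least-cost plan costs $4.17.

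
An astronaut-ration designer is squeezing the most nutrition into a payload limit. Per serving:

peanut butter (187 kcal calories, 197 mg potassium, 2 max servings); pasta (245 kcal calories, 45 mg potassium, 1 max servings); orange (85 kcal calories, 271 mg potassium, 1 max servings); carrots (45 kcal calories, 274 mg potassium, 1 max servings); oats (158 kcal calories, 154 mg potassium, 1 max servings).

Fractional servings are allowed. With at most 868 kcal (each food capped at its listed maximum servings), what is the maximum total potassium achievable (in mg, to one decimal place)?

1130.8 mg

Potassium per kcal: carrots 6.089, orange 3.188, peanut butter 1.053, oats 0.9747, pasta 0.1837.
Take 1 serving of carrots: uses 45 kcal, +274.0 mg potassium (running total 274.0 mg).
Take 1 serving of orange: uses 85 kcal, +271.0 mg potassium (running total 545.0 mg).
Take 2 servings of peanut butter: uses 374 kcal, +394.0 mg potassium (running total 939.0 mg).
Take 1 serving of oats: uses 158 kcal, +154.0 mg potassium (running total 1093.0 mg).
Take 0.8408 servings of pasta: uses 206 kcal, +37.8 mg potassium (running total 1130.8 mg).
Filling greedily by potassium-per-kcal is optimal for one linear limit, giving 1130.8 mg.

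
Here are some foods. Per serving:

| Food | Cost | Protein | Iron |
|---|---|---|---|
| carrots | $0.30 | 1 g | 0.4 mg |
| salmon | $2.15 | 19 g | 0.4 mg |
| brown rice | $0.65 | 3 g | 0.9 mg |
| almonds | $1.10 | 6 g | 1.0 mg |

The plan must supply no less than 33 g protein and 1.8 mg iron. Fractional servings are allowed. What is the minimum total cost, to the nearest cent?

An LP optimum is at a vertex; with two nutrient constraints at most two foods are used. Check each candidate.
carrots only: max(33/1, 1.8/0.4) = 33 servings → $9.90.
salmon only: max(33/19, 1.8/0.4) = 4.5 servings → $9.68.
brown rice only: max(33/3, 1.8/0.9) = 11 servings → $7.15.
almonds only: max(33/6, 1.8/1.0) = 5.5 servings → $6.05.
carrots + salmon with both tight: 2.917 servings and 1.583 servings → $4.28.
carrots + brown rice: the both-tight solution has a negative serving — not a feasible corner.
carrots + almonds: intersection lies outside the first quadrant.
salmon + brown rice with both tight: 1.528 servings and 1.321 servings → $4.14.
salmon + almonds with both tight: 1.337 servings and 1.265 servings → $4.27.
brown rice + almonds: intersection lies outside the first quadrant.
Cheapest feasible corner: $4.14.

$4.14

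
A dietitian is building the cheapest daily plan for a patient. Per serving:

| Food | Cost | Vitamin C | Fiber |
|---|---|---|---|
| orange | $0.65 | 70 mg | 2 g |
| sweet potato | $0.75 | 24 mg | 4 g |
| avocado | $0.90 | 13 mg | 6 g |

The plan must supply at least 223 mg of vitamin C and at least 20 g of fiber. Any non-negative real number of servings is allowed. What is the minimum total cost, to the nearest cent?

$3.96

orange only: max(223/70, 20/2) = 10 servings → $6.50.
sweet potato only: max(223/24, 20/4) = 9.292 servings → $6.97.
avocado only: max(223/13, 20/6) = 17.15 servings → $15.44.
orange + sweet potato with both tight: 1.776 servings and 4.112 servings → $4.24.
orange + avocado with both tight: 2.736 servings and 2.421 servings → $3.96.
sweet potato + avocado with both targets exact would need a negative amount; discard.
So the least-cost plan costs $3.96.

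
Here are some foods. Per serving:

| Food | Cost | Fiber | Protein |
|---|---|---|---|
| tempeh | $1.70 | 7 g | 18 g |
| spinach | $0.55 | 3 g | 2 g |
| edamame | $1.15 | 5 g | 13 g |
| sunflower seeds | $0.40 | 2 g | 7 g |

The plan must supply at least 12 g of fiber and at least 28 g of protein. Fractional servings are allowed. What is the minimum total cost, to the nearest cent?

tempeh only: max(12/7, 28/18) = 1.714 servings → $2.91.
spinach only: max(12/3, 28/2) = 14 servings → $7.70.
edamame only: max(12/5, 28/13) = 2.4 servings → $2.76.
sunflower seeds only: max(12/2, 28/7) = 6 servings → $2.40.
tempeh + spinach with both tight: 1.5 servings and 0.5 servings → $2.83.
tempeh + edamame: the both-tight solution has a negative serving — not a feasible corner.
tempeh + sunflower seeds: intersection lies outside the first quadrant.
spinach + edamame with both tight: 0.5517 servings and 2.069 servings → $2.68.
spinach + sunflower seeds with both tight: 1.647 servings and 3.529 servings → $2.32.
edamame + sunflower seeds with both targets exact would need a negative amount; discard.
Cheapest feasible corner: $2.32.

$2.32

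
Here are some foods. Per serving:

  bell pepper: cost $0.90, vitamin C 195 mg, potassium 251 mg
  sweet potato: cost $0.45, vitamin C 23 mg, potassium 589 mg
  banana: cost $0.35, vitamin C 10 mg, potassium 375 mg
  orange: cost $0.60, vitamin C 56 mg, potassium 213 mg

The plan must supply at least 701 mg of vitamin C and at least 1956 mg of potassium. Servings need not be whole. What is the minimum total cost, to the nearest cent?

With two linear requirements the optimum uses one or two foods; enumerate the corners.
bell pepper only: max(701/195, 1956/251) = 7.793 servings → $7.01.
sweet potato only: max(701/23, 1956/589) = 30.48 servings → $13.72.
banana only: max(701/10, 1956/375) = 70.1 servings → $24.54.
orange only: max(701/56, 1956/213) = 12.52 servings → $7.51.
bell pepper + sweet potato with both tight: 3.373 servings and 1.884 servings → $3.88.
bell pepper + banana with both tight: 3.446 servings and 2.91 servings → $4.12.
bell pepper + orange with both tight: 1.448 servings and 7.477 servings → $5.79.
sweet potato + banana with both targets exact would need a negative amount; discard.
sweet potato + orange with both targets exact would need a negative amount; discard.
banana + orange: intersection lies outside the first quadrant.
So the least-cost plan costs $3.88.

$3.88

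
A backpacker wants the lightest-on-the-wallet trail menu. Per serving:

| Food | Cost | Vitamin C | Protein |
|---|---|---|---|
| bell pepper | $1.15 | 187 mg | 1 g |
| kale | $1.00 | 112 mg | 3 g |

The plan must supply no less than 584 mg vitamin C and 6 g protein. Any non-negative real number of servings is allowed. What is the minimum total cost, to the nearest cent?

bell pepper only: max(584/187, 6/1) = 6 servings → $6.90.
kale only: max(584/112, 6/3) = 5.214 servings → $5.21.
bell pepper + kale with both tight: 2.405 servings and 1.198 servings → $3.96.
The minimum over all feasible corners is $3.96.

$3.96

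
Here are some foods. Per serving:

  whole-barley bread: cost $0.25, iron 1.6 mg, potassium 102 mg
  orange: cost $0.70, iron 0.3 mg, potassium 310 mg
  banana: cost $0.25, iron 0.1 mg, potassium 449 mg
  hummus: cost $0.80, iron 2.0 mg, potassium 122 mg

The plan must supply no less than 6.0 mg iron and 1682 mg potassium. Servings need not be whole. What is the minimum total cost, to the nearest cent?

$1.63

With two linear requirements the optimum uses one or two foods; enumerate the corners.
whole-barley bread only: max(6.0/1.6, 1682/102) = 16.49 servings → $4.12.
orange only: max(6.0/0.3, 1682/310) = 20 servings → $14.00.
banana only: max(6.0/0.1, 1682/449) = 60 servings → $15.00.
hummus only: max(6.0/2.0, 1682/122) = 13.79 servings → $11.03.
whole-barley bread + orange with both tight: 2.912 servings and 4.468 servings → $3.86.
whole-barley bread + banana with both tight: 3.567 servings and 2.936 servings → $1.63.
whole-barley bread + hummus: intersection lies outside the first quadrant.
orange + banana: intersection lies outside the first quadrant.
orange + hummus with both tight: 4.511 servings and 2.323 servings → $5.02.
banana + hummus with both tight: 2.971 servings and 2.851 servings → $3.02.
So the least-cost plan costs $1.63.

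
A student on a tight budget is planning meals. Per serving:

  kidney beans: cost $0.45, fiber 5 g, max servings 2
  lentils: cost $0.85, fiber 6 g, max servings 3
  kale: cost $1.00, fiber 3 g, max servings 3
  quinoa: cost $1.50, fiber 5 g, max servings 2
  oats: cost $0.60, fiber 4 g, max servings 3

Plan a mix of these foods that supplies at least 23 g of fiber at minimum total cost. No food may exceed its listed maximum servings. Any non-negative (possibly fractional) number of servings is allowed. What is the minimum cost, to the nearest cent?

$2.74

Cost per g of fiber: kidney beans $0.0900, lentils $0.1417, oats $0.1500, quinoa $0.3000, kale $0.3333.
Take 2 servings of kidney beans: +10.0 g fiber for $0.90 (total $0.90, still need 13.0 g).
Take 2.167 servings of lentils: +13.0 g fiber for $1.84 (total $2.74, still need 0.0 g).
Filling from the cheapest source first is optimal under one linear minimum: $2.74.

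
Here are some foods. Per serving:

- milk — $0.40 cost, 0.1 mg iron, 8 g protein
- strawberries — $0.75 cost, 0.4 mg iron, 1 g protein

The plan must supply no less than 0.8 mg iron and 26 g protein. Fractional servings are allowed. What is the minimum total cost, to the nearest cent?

For a min-cost LP with two ≥-constraints, a basic feasible solution has at most two positive variables.
milk only: max(0.8/0.1, 26/8) = 8 servings → $3.20.
strawberries only: max(0.8/0.4, 26/1) = 26 servings → $19.50.
milk + strawberries with both tight: 3.097 servings and 1.226 servings → $2.16.
Cheapest feasible corner: $2.16.

$2.16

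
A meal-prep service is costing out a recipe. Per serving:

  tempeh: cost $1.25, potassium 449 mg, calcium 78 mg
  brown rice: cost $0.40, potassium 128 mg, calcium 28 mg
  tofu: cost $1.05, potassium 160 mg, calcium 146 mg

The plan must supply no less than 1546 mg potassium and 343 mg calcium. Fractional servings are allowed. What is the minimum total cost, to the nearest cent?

This is a tiny linear program; its minimum lies at a vertex of the feasible set. List the vertices and price them.
tempeh only: max(1546/449, 343/78) = 4.397 servings → $5.50.
brown rice only: max(1546/128, 343/28) = 12.25 servings → $4.90.
tofu only: max(1546/160, 343/146) = 9.662 servings → $10.15.
tempeh + brown rice: intersection lies outside the first quadrant.
tempeh + tofu with both tight: 3.219 servings and 0.6297 servings → $4.68.
brown rice + tofu with both tight: 12.02 servings and 0.04336 servings → $4.86.
Cheapest feasible corner: $4.68.

$4.68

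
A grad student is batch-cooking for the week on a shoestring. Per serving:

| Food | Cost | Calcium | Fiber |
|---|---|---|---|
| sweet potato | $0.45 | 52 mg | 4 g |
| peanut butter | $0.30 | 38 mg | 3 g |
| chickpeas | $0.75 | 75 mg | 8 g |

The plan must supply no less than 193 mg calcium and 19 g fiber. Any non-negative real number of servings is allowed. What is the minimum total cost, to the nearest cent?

A basic optimal solution has at most two foods positive. Try each food alone and each pair with both targets met exactly.
sweet potato only: max(193/52, 19/4) = 4.75 servings → $2.14.
peanut butter only: max(193/38, 19/3) = 6.333 servings → $1.90.
chickpeas only: max(193/75, 19/8) = 2.573 servings → $1.93.
sweet potato + peanut butter with both targets exact would need a negative amount; discard.
sweet potato + chickpeas with both tight: 1.026 servings and 1.862 servings → $1.86.
peanut butter + chickpeas with both tight: 1.506 servings and 1.81 servings → $1.81.
Cheapest feasible corner: $1.81.

$1.81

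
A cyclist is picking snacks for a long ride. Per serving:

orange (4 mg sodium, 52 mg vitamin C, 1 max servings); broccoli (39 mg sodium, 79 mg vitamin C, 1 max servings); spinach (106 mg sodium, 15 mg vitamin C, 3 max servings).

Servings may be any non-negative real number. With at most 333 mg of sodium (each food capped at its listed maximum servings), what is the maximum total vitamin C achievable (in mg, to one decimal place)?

Vitamin C per mg sodium: orange 13, broccoli 2.026, spinach 0.1415.
Take 1 serving of orange: uses 4 mg sodium, +52.0 mg vitamin C (running total 52.0 mg).
Take 1 serving of broccoli: uses 39 mg sodium, +79.0 mg vitamin C (running total 131.0 mg).
Take 2.736 servings of spinach: uses 290 mg sodium, +41.0 mg vitamin C (running total 172.0 mg).
Filling greedily by vitamin C-per-mg sodium is optimal for one linear limit, giving 172.0 mg.

172.0 mg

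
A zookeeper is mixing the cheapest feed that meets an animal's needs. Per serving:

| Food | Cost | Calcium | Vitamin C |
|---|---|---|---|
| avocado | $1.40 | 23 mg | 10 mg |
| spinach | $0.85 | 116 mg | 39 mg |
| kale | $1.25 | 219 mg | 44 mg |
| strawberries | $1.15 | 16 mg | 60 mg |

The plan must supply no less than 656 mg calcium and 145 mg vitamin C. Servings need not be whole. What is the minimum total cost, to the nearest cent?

$3.90

An LP optimum is at a vertex; with two nutrient constraints at most two foods are used. Check each candidate.
avocado only: max(656/23, 145/10) = 28.52 servings → $39.93.
spinach only: max(656/116, 145/39) = 5.655 servings → $4.81.
kale only: max(656/219, 145/44) = 3.295 servings → $4.12.
strawberries only: max(656/16, 145/60) = 41 servings → $47.15.
avocado + spinach with both targets exact would need a negative amount; discard.
avocado + kale with both tight: 2.454 servings and 2.738 servings → $6.86.
avocado + strawberries: the both-tight solution has a negative serving — not a feasible corner.
spinach + kale with both tight: 0.8411 servings and 2.55 servings → $3.90.
spinach + strawberries with both targets exact would need a negative amount; discard.
kale + strawberries with both tight: 2.978 servings and 0.2325 servings → $3.99.
The minimum over all feasible corners is $3.90.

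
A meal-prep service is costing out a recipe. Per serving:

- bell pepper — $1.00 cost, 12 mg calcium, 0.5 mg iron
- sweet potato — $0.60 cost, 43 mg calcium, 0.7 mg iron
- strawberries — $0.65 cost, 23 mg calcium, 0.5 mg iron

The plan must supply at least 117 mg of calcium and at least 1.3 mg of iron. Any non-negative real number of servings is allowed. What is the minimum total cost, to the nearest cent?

$1.63

Compare the cost at each extreme point of the feasible region.
bell pepper only: max(117/12, 1.3/0.5) = 9.75 servings → $9.75.
sweet potato only: max(117/43, 1.3/0.7) = 2.721 servings → $1.63.
strawberries only: max(117/23, 1.3/0.5) = 5.087 servings → $3.31.
bell pepper + sweet potato: intersection lies outside the first quadrant.
bell pepper + strawberries: the both-tight solution has a negative serving — not a feasible corner.
sweet potato + strawberries: intersection lies outside the first quadrant.
The minimum over all feasible corners is $1.63.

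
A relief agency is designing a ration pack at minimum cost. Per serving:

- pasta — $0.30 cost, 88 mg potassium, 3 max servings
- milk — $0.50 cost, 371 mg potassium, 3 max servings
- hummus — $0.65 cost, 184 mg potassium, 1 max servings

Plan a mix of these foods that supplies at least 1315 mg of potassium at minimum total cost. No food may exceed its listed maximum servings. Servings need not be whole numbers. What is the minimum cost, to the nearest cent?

$2.19

Cost per mg of potassium: milk $0.0013, pasta $0.0034, hummus $0.0035.
Take 3 servings of milk: +1113.0 mg potassium for $1.50 (total $1.50, still need 202.0 mg).
Take 2.295 servings of pasta: +202.0 mg potassium for $0.69 (total $2.19, still need 0.0 mg).
Filling from the cheapest source first is optimal under one linear minimum: $2.19.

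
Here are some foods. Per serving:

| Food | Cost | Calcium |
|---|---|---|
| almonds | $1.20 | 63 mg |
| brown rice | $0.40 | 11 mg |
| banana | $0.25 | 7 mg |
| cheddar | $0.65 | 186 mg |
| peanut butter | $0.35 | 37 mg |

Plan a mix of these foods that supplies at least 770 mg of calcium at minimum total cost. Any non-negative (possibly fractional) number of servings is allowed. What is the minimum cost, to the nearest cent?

$2.69

Cost per mg of calcium: cheddar $0.0035, peanut butter $0.0095, almonds $0.0190, banana $0.0357, brown rice $0.0364.
With no serving limits, use only cheddar: 770 mg / 186 mg = 4.14 servings × $0.65 = $2.69.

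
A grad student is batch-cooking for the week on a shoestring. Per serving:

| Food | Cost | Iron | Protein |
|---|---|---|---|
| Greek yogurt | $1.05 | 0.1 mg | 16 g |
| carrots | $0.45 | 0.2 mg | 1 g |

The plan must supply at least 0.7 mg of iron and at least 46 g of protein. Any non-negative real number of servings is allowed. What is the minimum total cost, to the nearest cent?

An LP optimum is at a vertex; with two nutrient constraints at most two foods are used. Check each candidate.
Greek yogurt only: max(0.7/0.1, 46/16) = 7 servings → $7.35.
carrots only: max(0.7/0.2, 46/1) = 46 servings → $20.70.
Greek yogurt + carrots with both tight: 2.742 servings and 2.129 servings → $3.84.
The minimum over all feasible corners is $3.84.

$3.84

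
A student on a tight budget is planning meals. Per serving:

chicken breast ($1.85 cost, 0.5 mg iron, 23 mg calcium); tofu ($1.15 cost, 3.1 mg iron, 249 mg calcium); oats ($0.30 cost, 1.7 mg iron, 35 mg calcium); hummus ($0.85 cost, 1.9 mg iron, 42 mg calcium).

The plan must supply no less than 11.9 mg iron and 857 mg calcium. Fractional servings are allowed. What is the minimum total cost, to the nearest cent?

$4.09

Two binding constraints pin down two serving amounts, so the optimal mix uses at most two foods. The candidates are each food alone (scaled to the tighter of iron/calcium) and each pair with both constraints tight.
chicken breast only: max(11.9/0.5, 857/23) = 37.26 servings → $68.93.
tofu only: max(11.9/3.1, 857/249) = 3.839 servings → $4.41.
oats only: max(11.9/1.7, 857/35) = 24.49 servings → $7.35.
hummus only: max(11.9/1.9, 857/42) = 20.4 servings → $17.34.
chicken breast + tofu with both tight: 5.759 servings and 2.91 servings → $14.00.
chicken breast + oats with both targets exact would need a negative amount; discard.
chicken breast + hummus: the both-tight solution has a negative serving — not a feasible corner.
tofu + oats with both tight: 3.305 servings and 0.9733 servings → $4.09.
tofu + hummus with both tight: 3.291 servings and 0.8936 servings → $4.54.
oats + hummus: intersection lies outside the first quadrant.
Cheapest feasible corner: $4.09.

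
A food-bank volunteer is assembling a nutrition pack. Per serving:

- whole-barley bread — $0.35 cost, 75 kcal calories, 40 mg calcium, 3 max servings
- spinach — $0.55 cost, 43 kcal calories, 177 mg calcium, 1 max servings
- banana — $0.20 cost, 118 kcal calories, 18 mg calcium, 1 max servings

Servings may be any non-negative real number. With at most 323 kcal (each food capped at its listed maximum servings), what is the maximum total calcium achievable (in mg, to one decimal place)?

305.4 mg

Calcium per kcal: spinach 4.116, whole-barley bread 0.5333, banana 0.1525.
Take 1 serving of spinach: uses 43 kcal, +177.0 mg calcium (running total 177.0 mg).
Take 3 servings of whole-barley bread: uses 225 kcal, +120.0 mg calcium (running total 297.0 mg).
Take 0.4661 servings of banana: uses 55 kcal, +8.4 mg calcium (running total 305.4 mg).
Filling greedily by calcium-per-kcal is optimal for one linear limit, giving 305.4 mg.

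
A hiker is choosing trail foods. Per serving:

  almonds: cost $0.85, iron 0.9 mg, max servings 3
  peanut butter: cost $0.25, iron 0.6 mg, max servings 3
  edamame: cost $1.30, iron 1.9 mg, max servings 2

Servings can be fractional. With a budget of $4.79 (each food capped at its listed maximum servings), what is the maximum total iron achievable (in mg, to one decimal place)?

7.1 mg

Iron per dollar: peanut butter 2.4, edamame 1.462, almonds 1.059.
Take 3 servings of peanut butter: spends $0.75, +1.8 mg iron (running total 1.8 mg).
Take 2 servings of edamame: spends $2.60, +3.8 mg iron (running total 5.6 mg).
Take 1.694 servings of almonds: spends $1.44, +1.5 mg iron (running total 7.1 mg).
Filling greedily by iron-per-dollar is optimal for one linear limit, giving 7.1 mg.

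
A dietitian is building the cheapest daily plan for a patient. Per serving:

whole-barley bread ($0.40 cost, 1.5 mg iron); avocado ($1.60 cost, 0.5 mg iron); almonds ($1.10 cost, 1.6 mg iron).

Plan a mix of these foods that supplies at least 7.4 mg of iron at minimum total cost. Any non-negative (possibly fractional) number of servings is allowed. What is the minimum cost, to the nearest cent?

$1.97

Cost per mg of iron: whole-barley bread $0.2667, almonds $0.6875, avocado $3.2000.
With no serving limits, use only whole-barley bread: 7.4 mg / 1.5 mg = 4.933 servings × $0.40 = $1.97.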